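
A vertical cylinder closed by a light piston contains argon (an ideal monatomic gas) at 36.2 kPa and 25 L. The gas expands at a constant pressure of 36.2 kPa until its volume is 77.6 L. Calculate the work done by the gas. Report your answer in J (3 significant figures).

Isobaric: W = P ΔV.
W = (36.2 kPa)(77.6 − 25 L) = (36.2)(52.6) = 1904 J.

W ≈ 1900 J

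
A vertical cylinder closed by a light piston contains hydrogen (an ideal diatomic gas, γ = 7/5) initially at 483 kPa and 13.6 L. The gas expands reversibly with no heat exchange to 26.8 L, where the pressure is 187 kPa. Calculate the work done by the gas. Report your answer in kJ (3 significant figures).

W ≈ 3.89 kJ

Adiabatic: W = (P₁V₁ − P₂V₂)/(γ − 1) with γ = 7/5.
P₁V₁ = 6569 J, P₂V₂ = 5012 J.
W = (6569 − 5012) / 0.4 = 3893 J.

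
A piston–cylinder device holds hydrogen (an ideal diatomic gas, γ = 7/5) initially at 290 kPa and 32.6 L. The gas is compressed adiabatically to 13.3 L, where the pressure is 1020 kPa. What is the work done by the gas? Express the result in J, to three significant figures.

W ≈ -10300 J

Adiabatic: W = (P₁V₁ − P₂V₂)/(γ − 1) with γ = 7/5.
P₁V₁ = 9454 J, P₂V₂ = 13566 J.
W = (9454 − 13566) / 0.4 = -10280 J.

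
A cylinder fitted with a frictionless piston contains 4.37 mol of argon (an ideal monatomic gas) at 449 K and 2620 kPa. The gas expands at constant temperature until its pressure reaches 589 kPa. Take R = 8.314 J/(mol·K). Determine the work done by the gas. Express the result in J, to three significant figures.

Isothermal process: W = nRT ln(V₂/V₁) = nRT ln(P₁/P₂).
W = (4.37)(8.314)(449) × ln(2620/589)
  = 16313 × ln(4.448) = 16313 × 1.493
W_by_gas = 24347 J.

W ≈ 24300 J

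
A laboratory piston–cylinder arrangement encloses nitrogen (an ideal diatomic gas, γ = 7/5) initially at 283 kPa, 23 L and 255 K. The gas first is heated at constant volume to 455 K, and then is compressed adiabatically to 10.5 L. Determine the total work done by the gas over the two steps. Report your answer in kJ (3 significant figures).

W_total ≈ -10.7 kJ

Step 1 (isochoric): W = 0 (constant volume).
After step 1: P = 505 kPa (V unchanged).
Step 2 (adiabatic): W = (P₁V₁ − P₂V₂)/(γ−1) = (11614 − 15893)/0.4 = -10697 J.
W_total = 0 − 10697 = -10697 J.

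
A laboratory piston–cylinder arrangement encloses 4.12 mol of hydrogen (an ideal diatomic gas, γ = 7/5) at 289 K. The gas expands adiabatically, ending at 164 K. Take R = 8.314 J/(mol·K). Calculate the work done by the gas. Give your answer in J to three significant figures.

W ≈ 10700 J

Adiabatic ⇒ Q = 0, so W_by = −ΔU = nCᵥ(T₁ − T₂).
Cᵥ = 5R/2 = 20.79 J/(mol·K).
W = (4.12)(20.79)(289 − 164) = 10704 J.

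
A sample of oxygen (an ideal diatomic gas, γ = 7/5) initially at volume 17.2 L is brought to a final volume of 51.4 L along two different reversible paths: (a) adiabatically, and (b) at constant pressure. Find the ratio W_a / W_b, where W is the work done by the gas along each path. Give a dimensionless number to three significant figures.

W_a / W_b ≈ 0.446

Path (a) adiabatic: W = P₁V₁(1 − (V₁/V₂)^(γ−1))/(γ−1) → W_a/(P₁V₁) = 0.8865.
Path (b) isobaric: W = P₁(V₂ − V₁) → W_b/(P₁V₁) = 1.988.
W_a / W_b = 0.8865 / 1.988 = 0.4458.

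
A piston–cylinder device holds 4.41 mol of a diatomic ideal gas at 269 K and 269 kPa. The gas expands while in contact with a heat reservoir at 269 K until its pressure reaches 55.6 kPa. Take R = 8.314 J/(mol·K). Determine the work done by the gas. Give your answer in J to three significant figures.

Isothermal process: W = nRT ln(V₂/V₁) = nRT ln(P₁/P₂).
W = (4.41)(8.314)(269) × ln(269/55.6)
  = 9863 × ln(4.838) = 9863 × 1.577
W_by_gas = 15549 J.

W ≈ 15500 J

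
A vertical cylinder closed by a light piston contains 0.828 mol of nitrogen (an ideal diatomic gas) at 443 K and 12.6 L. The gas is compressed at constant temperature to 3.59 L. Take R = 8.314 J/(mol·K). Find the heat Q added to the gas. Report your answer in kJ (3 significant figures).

Isothermal ⇒ ΔU = 0, so Q = W = nRT ln(V₂/V₁).
Q = (0.828)(8.314)(443) ln(3.59/12.6) = 3050 × -1.256 = -3829 J.

Q ≈ -3.83 kJ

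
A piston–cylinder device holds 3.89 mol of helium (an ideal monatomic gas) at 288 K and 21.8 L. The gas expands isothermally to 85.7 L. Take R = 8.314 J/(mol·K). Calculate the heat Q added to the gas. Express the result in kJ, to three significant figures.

Isothermal ⇒ ΔU = 0, so Q = W = nRT ln(V₂/V₁).
Q = (3.89)(8.314)(288) ln(85.7/21.8) = 9314 × 1.369 = 12751 J.

Q ≈ 12.8 kJ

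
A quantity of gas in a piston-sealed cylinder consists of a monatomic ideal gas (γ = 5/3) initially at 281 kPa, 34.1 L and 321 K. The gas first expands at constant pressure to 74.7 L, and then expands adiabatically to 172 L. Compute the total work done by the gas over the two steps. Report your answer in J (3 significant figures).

Step 1 (isobaric): W = PΔV = (281 kPa)(74.7 − 34.1 L) = 11409 J.
After step 1: P = 281 kPa, V = 74.7 L, T = 703.2 K.
Step 2 (adiabatic): W = (P₁V₁ − P₂V₂)/(γ−1) = (20991 − 12038)/0.667 = 13429 J.
W_total = 11409 + 13429 = 24838 J.

W_total ≈ 24800 J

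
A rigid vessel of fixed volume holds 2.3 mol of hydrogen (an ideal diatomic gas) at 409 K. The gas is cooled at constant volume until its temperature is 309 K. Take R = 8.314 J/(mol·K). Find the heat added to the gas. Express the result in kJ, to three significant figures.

Q ≈ -4.78 kJ

Constant volume ⇒ W = 0, so Q = ΔU = nCᵥΔT with Cᵥ = 5R/2 = 20.79 J/(mol·K).
ΔU = (2.3)(20.79)(309 − 409) = -4781 J.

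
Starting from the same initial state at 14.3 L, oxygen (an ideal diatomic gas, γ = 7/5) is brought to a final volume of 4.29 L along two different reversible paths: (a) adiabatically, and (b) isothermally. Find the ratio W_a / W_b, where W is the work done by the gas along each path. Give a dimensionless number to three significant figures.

W_a / W_b ≈ 1.28

Path (a) adiabatic: W = P₁V₁(1 − (V₁/V₂)^(γ−1))/(γ−1) → W_a/(P₁V₁) = -1.547.
Path (b) isothermal: W = P₁V₁ ln(V₂/V₁) → W_b/(P₁V₁) = -1.204.
W_a / W_b = -1.547 / -1.204 = 1.285.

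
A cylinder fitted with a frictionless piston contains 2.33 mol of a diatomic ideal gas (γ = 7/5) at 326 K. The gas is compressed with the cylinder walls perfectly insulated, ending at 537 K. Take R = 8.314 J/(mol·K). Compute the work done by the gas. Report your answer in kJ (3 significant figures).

Adiabatic ⇒ Q = 0, so W_by = −ΔU = nCᵥ(T₁ − T₂).
Cᵥ = 5R/2 = 20.79 J/(mol·K).
W = (2.33)(20.79)(326 − 537) = -10219 J.

W ≈ -10.2 kJ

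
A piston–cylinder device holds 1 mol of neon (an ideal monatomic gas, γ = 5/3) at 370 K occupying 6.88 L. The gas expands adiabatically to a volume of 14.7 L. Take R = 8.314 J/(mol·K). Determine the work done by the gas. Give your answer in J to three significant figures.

W ≈ 1830 J

Adiabatic: TV^(γ−1) = const with γ = 5/3.
T₂ = T₁ (V₁/V₂)^(γ−1) = 370 × (6.88/14.7)^0.667 = 370 × 0.6028 = 223 K.
W_by = nCᵥ(T₁ − T₂) = (1)(12.47)(370 − 223) = 1833 J.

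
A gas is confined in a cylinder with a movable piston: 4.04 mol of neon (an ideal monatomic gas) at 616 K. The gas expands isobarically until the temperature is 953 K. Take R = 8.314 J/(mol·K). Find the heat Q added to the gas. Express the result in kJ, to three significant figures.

Q ≈ 28.3 kJ

Isobaric: W = nRΔT = (4.04)(8.314)(337) = 11319 J.
ΔU = nCᵥΔT with Cᵥ = 3R/2: ΔU = (4.04)(12.47)(337) = 16979 J.
Q = ΔU + W = 16979 + 11319 = 28298 J.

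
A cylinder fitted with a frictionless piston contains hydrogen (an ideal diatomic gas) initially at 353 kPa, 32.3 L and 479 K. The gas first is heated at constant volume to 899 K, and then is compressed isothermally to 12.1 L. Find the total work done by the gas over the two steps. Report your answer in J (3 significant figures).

W_total ≈ -21000 J

Step 1 (isochoric): W = 0 (constant volume).
After step 1: P = 662.5 kPa (V unchanged).
Step 2 (isothermal): W = P₁V₁ ln(V₂/V₁) = (21399) ln(12.1/32.3) = -21011 J.
W_total = 0 − 21011 = -21011 J.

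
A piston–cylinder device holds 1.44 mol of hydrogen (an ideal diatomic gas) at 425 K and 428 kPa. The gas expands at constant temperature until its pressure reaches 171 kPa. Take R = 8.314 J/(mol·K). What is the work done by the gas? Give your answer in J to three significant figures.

W ≈ 4670 J

Isothermal process: W = nRT ln(V₂/V₁) = nRT ln(P₁/P₂).
W = (1.44)(8.314)(425) × ln(428/171)
  = 5088 × ln(2.503) = 5088 × 0.9175
W_by_gas = 4668 J.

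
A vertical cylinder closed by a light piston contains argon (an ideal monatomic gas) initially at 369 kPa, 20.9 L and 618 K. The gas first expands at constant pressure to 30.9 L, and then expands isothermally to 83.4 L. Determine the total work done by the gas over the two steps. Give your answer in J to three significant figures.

W_total ≈ 15000 J

Step 1 (isobaric): W = PΔV = (369 kPa)(30.9 − 20.9 L) = 3690 J.
After step 1: P = 369 kPa, V = 30.9 L, T = 913.7 K.
Step 2 (isothermal): W = P₁V₁ ln(V₂/V₁) = (11402) ln(83.4/30.9) = 11321 J.
W_total = 3690 + 11321 = 15011 J.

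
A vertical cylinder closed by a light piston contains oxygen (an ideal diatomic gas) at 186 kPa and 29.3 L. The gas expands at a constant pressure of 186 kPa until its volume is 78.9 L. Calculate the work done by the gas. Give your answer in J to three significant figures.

Isobaric: W = P ΔV.
W = (186 kPa)(78.9 − 29.3 L) = (186)(49.6) = 9226 J.

W ≈ 9230 J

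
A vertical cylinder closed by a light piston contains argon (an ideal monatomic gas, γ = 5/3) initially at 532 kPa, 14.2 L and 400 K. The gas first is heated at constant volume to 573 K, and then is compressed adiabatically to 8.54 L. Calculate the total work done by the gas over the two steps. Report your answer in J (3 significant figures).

W_total ≈ -6550 J

Step 1 (isochoric): W = 0 (constant volume).
After step 1: P = 762.1 kPa (V unchanged).
Step 2 (adiabatic): W = (P₁V₁ − P₂V₂)/(γ−1) = (10822 − 15189)/0.667 = -6550 J.
W_total = 0 − 6550 = -6550 J.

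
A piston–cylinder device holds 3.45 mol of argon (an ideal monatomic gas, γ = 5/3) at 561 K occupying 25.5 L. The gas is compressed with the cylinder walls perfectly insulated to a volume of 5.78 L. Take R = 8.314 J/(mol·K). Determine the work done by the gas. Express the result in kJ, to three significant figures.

Adiabatic: TV^(γ−1) = const with γ = 5/3.
T₂ = T₁ (V₁/V₂)^(γ−1) = 561 × (25.5/5.78)^0.667 = 561 × 2.69 = 1509 K.
W_by = nCᵥ(T₁ − T₂) = (3.45)(12.47)(561 − 1509) = -40790 J.

W ≈ -40.8 kJ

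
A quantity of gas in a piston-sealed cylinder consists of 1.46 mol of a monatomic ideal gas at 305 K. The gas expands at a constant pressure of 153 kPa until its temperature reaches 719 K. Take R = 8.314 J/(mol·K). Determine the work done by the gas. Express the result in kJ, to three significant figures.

Isobaric: W = P ΔV = nR ΔT.
W = (1.46)(8.314)(719 − 305) = 5025 J.

W ≈ 5.03 kJ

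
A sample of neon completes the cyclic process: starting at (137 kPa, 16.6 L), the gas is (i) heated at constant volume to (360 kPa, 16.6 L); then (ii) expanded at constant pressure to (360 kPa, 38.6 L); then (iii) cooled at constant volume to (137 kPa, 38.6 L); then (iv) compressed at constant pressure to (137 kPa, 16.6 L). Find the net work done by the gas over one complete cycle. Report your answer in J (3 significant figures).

W_net ≈ 4910 J

Constant-volume legs do no work.
W(ii) = (360)(38.6 − 16.6) = 7920 J; W(iv) = (137)(16.6 − 38.6) = -3014 J.
W_net = 7920 − 3014 = 4906 J (the clockwise enclosed area).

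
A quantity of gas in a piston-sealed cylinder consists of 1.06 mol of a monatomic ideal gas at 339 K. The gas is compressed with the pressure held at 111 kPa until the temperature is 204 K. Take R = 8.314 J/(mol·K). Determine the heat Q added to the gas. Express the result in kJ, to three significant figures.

Q ≈ -2.97 kJ

Isobaric: W = nRΔT = (1.06)(8.314)(-135) = -1190 J.
ΔU = nCᵥΔT with Cᵥ = 3R/2: ΔU = (1.06)(12.47)(-135) = -1785 J.
Q = ΔU + W = -1785 − 1190 = -2974 J.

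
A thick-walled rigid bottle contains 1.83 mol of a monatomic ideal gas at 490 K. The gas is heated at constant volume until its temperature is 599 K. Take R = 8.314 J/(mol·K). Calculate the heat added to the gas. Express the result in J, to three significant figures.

Constant volume ⇒ W = 0, so Q = ΔU = nCᵥΔT with Cᵥ = 3R/2 = 12.47 J/(mol·K).
ΔU = (1.83)(12.47)(599 − 490) = 2488 J.

Q ≈ 2490 J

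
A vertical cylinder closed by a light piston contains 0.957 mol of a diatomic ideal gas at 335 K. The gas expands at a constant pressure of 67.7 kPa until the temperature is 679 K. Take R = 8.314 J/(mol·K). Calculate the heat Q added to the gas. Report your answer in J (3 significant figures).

Isobaric: W = nRΔT = (0.957)(8.314)(344) = 2737 J.
ΔU = nCᵥΔT with Cᵥ = 5R/2: ΔU = (0.957)(20.79)(344) = 6843 J.
Q = ΔU + W = 6843 + 2737 = 9580 J.

Q ≈ 9580 J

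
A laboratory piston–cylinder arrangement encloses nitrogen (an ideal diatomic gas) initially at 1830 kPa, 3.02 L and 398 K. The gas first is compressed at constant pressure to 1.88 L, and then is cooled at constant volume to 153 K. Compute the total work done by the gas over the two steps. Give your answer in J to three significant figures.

W_total ≈ -2090 J

Step 1 (isobaric): W = PΔV = (1830 kPa)(1.88 − 3.02 L) = -2086 J.
Step 2 (isochoric): W = 0 (constant volume).
W_total = -2086 + 0 = -2086 J.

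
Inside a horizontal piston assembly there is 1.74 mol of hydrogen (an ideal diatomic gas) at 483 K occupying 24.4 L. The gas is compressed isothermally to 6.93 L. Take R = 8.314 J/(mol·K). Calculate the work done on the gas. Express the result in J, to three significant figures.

Isothermal: W = nRT ln(V₂/V₁).
W = (1.74)(8.314)(483) × ln(6.93/24.4)
  = 6987 × -1.259
W_by_gas = -8795 J; work on gas = −W_by = 8795 J.

W ≈ 8800 J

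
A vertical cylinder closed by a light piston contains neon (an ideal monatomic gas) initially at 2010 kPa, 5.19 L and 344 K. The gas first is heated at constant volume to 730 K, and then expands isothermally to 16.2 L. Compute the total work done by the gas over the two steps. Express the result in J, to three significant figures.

Step 1 (isochoric): W = 0 (constant volume).
After step 1: P = 4265 kPa (V unchanged).
Step 2 (isothermal): W = P₁V₁ ln(V₂/V₁) = (22137) ln(16.2/5.19) = 25199 J.
W_total = 0 + 25199 = 25199 J.

W_total ≈ 25200 J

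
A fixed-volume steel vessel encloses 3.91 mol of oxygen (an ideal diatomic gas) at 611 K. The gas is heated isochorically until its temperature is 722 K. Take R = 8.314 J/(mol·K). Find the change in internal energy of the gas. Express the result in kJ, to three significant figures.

Constant volume ⇒ W = 0, so Q = ΔU = nCᵥΔT with Cᵥ = 5R/2 = 20.79 J/(mol·K).
ΔU = (3.91)(20.79)(722 − 611) = 9021 J.

ΔU ≈ 9.02 kJ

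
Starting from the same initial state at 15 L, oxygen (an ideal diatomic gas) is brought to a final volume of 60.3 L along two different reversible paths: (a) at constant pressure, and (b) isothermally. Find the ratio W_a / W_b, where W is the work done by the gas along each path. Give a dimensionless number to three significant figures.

Path (a) isobaric: W = P₁(V₂ − V₁) → W_a/(P₁V₁) = 3.02.
Path (b) isothermal: W = P₁V₁ ln(V₂/V₁) → W_b/(P₁V₁) = 1.391.
W_a / W_b = 3.02 / 1.391 = 2.171.

W_a / W_b ≈ 2.17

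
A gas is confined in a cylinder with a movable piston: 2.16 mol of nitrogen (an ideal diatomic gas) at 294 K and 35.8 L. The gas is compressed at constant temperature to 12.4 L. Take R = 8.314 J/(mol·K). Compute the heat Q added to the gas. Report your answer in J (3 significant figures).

Isothermal ⇒ ΔU = 0, so Q = W = nRT ln(V₂/V₁).
Q = (2.16)(8.314)(294) ln(12.4/35.8) = 5280 × -1.06 = -5598 J.

Q ≈ -5600 J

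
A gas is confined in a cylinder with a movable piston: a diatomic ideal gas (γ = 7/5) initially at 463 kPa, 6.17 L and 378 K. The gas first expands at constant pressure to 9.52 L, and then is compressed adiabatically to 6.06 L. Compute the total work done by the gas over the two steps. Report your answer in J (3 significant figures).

W_total ≈ -631 J

Step 1 (isobaric): W = PΔV = (463 kPa)(9.52 − 6.17 L) = 1551 J.
After step 1: P = 463 kPa, V = 9.52 L, T = 583.2 K.
Step 2 (adiabatic): W = (P₁V₁ − P₂V₂)/(γ−1) = (4408 − 5281)/0.4 = -2182 J.
W_total = 1551 − 2182 = -631.1 J.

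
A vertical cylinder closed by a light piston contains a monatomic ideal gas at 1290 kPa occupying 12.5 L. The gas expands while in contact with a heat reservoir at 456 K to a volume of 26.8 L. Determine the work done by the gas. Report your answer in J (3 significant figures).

W ≈ 12300 J

Isothermal: W = nRT ln(V₂/V₁) = P₁V₁ ln(V₂/V₁).
P₁V₁ = (1290 kPa)(12.5 L) = 16125 J.
W = 16125 × ln(26.8/12.5) = 16125 × 0.7627
W_by_gas = 12298 J.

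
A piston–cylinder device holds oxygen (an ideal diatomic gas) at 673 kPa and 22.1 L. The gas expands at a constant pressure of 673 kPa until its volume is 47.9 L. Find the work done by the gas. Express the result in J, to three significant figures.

W ≈ 17400 J

Isobaric: W = P ΔV.
W = (673 kPa)(47.9 − 22.1 L) = (673)(25.8) = 17363 J.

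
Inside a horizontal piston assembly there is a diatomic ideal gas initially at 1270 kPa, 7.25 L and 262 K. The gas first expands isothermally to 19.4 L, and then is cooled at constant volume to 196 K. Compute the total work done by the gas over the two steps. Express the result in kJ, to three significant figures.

W_total ≈ 9.06 kJ

Step 1 (isothermal): W = P₁V₁ ln(V₂/V₁) = (9208) ln(19.4/7.25) = 9063 J.
Step 2 (isochoric): W = 0 (constant volume).
W_total = 9063 + 0 = 9063 J.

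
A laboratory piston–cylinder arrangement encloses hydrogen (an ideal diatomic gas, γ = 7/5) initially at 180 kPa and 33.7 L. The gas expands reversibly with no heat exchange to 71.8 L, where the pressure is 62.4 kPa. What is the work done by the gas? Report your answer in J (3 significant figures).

Adiabatic: W = (P₁V₁ − P₂V₂)/(γ − 1) with γ = 7/5.
P₁V₁ = 6066 J, P₂V₂ = 4480 J.
W = (6066 − 4480) / 0.4 = 3964 J.

W ≈ 3960 J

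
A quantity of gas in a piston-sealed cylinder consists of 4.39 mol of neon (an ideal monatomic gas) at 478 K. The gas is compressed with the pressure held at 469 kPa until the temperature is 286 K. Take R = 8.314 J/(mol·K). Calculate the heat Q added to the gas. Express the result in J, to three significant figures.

Q ≈ -17500 J

Isobaric: W = nRΔT = (4.39)(8.314)(-192) = -7008 J.
ΔU = nCᵥΔT with Cᵥ = 3R/2: ΔU = (4.39)(12.47)(-192) = -10512 J.
Q = ΔU + W = -10512 − 7008 = -17519 J.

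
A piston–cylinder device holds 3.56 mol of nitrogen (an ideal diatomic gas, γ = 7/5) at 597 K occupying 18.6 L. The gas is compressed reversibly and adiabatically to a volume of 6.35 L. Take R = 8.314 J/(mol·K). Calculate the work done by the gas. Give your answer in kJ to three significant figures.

W ≈ -23.7 kJ

Adiabatic: TV^(γ−1) = const with γ = 7/5.
T₂ = T₁ (V₁/V₂)^(γ−1) = 597 × (18.6/6.35)^0.4 = 597 × 1.537 = 917.6 K.
W_by = nCᵥ(T₁ − T₂) = (3.56)(20.79)(597 − 917.6) = -23725 J.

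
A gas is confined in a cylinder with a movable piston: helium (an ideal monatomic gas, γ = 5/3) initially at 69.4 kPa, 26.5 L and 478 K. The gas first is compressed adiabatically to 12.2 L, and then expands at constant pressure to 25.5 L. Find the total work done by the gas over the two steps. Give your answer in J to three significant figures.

W_total ≈ 1490 J

Step 1 (adiabatic): W = (P₁V₁ − P₂V₂)/(γ−1) = (1839 − 3085)/0.667 = -1868 J.
After step 1: P = 252.8 kPa, V = 12.2 L, T = 801.7 K.
Step 2 (isobaric): W = PΔV = (252.8 kPa)(25.5 − 12.2 L) = 3363 J.
W_total = -1868 + 3363 = 1494 J.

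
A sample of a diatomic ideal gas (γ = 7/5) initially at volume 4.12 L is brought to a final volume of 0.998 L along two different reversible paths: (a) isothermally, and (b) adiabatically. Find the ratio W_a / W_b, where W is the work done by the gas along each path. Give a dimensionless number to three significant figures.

W_a / W_b ≈ 0.743

Path (a) isothermal: W = P₁V₁ ln(V₂/V₁) → W_a/(P₁V₁) = -1.418.
Path (b) adiabatic: W = P₁V₁(1 − (V₁/V₂)^(γ−1))/(γ−1) → W_b/(P₁V₁) = -1.908.
W_a / W_b = -1.418 / -1.908 = 0.7431.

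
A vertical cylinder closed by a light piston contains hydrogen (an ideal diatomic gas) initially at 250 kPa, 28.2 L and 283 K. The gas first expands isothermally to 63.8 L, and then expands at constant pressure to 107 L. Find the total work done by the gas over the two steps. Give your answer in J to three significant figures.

Step 1 (isothermal): W = P₁V₁ ln(V₂/V₁) = (7050) ln(63.8/28.2) = 5756 J.
After step 1: P = 110.5 kPa, V = 63.8 L, T = 283 K.
Step 2 (isobaric): W = PΔV = (110.5 kPa)(107 − 63.8 L) = 4774 J.
W_total = 5756 + 4774 = 10530 J.

W_total ≈ 10500 J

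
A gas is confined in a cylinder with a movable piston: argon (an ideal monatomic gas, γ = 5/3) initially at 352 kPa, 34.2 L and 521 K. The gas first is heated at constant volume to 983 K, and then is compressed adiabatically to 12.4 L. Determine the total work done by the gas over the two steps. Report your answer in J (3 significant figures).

W_total ≈ -32900 J

Step 1 (isochoric): W = 0 (constant volume).
After step 1: P = 664.1 kPa (V unchanged).
Step 2 (adiabatic): W = (P₁V₁ − P₂V₂)/(γ−1) = (22714 − 44671)/0.667 = -32935 J.
W_total = 0 − 32935 = -32935 J.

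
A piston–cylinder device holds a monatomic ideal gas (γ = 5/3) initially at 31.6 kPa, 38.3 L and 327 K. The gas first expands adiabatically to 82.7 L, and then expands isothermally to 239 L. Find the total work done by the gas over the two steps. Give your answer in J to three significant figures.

Step 1 (adiabatic): W = (P₁V₁ − P₂V₂)/(γ−1) = (1210 − 724.5)/0.667 = 728.7 J.
After step 1: P = 8.76 kPa, V = 82.7 L, T = 195.7 K.
Step 2 (isothermal): W = P₁V₁ ln(V₂/V₁) = (724.5) ln(239/82.7) = 768.8 J.
W_total = 728.7 + 768.8 = 1498 J.

W_total ≈ 1500 J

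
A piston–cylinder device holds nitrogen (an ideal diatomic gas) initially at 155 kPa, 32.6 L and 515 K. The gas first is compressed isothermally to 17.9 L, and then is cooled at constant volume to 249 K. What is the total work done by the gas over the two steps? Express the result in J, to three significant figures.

W_total ≈ -3030 J

Step 1 (isothermal): W = P₁V₁ ln(V₂/V₁) = (5053) ln(17.9/32.6) = -3029 J.
Step 2 (isochoric): W = 0 (constant volume).
W_total = -3029 + 0 = -3029 J.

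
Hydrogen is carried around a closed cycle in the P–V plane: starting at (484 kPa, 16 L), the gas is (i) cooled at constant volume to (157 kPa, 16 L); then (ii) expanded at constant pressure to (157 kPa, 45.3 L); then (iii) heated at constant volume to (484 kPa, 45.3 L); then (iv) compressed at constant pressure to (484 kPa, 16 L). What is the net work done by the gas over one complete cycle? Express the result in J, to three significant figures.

Constant-volume legs do no work.
W(ii) = (157)(45.3 − 16) = 4600 J; W(iv) = (484)(16 − 45.3) = -14181 J.
W_net = 4600 − 14181 = -9581 J (the counter-clockwise enclosed area).

W_net ≈ -9580 J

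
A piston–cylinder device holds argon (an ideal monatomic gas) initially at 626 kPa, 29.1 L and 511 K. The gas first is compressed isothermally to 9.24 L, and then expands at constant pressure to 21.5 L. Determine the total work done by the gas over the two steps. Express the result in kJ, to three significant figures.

W_total ≈ 3.27 kJ

Step 1 (isothermal): W = P₁V₁ ln(V₂/V₁) = (18217) ln(9.24/29.1) = -20898 J.
After step 1: P = 1971 kPa, V = 9.24 L, T = 511 K.
Step 2 (isobaric): W = PΔV = (1971 kPa)(21.5 − 9.24 L) = 24171 J.
W_total = -20898 + 24171 = 3272 J.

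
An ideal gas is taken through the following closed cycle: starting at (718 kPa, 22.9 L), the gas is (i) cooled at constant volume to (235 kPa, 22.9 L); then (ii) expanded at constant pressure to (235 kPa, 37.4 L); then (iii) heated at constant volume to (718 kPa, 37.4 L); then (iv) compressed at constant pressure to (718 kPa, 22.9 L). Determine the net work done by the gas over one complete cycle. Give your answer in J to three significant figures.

Constant-volume legs do no work.
W(ii) = (235)(37.4 − 22.9) = 3408 J; W(iv) = (718)(22.9 − 37.4) = -10411 J.
W_net = 3408 − 10411 = -7004 J (the counter-clockwise enclosed area).

W_net ≈ -7000 J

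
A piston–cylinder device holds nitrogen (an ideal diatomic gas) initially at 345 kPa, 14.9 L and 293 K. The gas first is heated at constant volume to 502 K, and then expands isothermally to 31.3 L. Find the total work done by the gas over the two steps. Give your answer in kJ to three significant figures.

Step 1 (isochoric): W = 0 (constant volume).
After step 1: P = 591.1 kPa (V unchanged).
Step 2 (isothermal): W = P₁V₁ ln(V₂/V₁) = (8807) ln(31.3/14.9) = 6537 J.
W_total = 0 + 6537 = 6537 J.

W_total ≈ 6.54 kJ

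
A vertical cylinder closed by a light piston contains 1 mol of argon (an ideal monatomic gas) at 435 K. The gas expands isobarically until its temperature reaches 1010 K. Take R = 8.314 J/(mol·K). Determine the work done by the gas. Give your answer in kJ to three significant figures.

W ≈ 4.78 kJ

Isobaric: W = P ΔV = nR ΔT.
W = (1)(8.314)(1010 − 435) = 4781 J.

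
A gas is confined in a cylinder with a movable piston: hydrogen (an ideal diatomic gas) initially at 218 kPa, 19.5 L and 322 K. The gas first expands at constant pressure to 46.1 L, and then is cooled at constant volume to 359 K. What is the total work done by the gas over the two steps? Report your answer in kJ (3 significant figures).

Step 1 (isobaric): W = PΔV = (218 kPa)(46.1 − 19.5 L) = 5799 J.
Step 2 (isochoric): W = 0 (constant volume).
W_total = 5799 + 0 = 5799 J.

W_total ≈ 5.80 kJ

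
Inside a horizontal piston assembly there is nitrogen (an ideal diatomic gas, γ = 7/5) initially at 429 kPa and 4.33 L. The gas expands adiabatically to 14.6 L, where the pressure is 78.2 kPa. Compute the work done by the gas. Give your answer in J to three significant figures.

W ≈ 1790 J

Adiabatic: W = (P₁V₁ − P₂V₂)/(γ − 1) with γ = 7/5.
P₁V₁ = 1858 J, P₂V₂ = 1142 J.
W = (1858 − 1142) / 0.4 = 1790 J.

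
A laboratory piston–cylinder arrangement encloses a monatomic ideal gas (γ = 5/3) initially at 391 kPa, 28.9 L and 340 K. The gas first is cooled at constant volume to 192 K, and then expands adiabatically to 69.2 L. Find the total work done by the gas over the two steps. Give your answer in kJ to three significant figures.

Step 1 (isochoric): W = 0 (constant volume).
After step 1: P = 220.8 kPa (V unchanged).
Step 2 (adiabatic): W = (P₁V₁ − P₂V₂)/(γ−1) = (6381 − 3565)/0.667 = 4224 J.
W_total = 0 + 4224 = 4224 J.

W_total ≈ 4.22 kJ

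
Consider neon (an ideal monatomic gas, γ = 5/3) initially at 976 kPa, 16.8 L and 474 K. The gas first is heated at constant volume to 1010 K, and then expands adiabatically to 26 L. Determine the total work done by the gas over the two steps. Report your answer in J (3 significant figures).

W_total ≈ 13200 J

Step 1 (isochoric): W = 0 (constant volume).
After step 1: P = 2080 kPa (V unchanged).
Step 2 (adiabatic): W = (P₁V₁ − P₂V₂)/(γ−1) = (34938 − 26113)/0.667 = 13238 J.
W_total = 0 + 13238 = 13238 J.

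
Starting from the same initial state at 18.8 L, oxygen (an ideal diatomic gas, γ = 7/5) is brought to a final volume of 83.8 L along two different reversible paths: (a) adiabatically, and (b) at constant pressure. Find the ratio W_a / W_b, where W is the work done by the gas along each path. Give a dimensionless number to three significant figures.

W_a / W_b ≈ 0.325

Path (a) adiabatic: W = P₁V₁(1 − (V₁/V₂)^(γ−1))/(γ−1) → W_a/(P₁V₁) = 1.125.
Path (b) isobaric: W = P₁(V₂ − V₁) → W_b/(P₁V₁) = 3.457.
W_a / W_b = 1.125 / 3.457 = 0.3254.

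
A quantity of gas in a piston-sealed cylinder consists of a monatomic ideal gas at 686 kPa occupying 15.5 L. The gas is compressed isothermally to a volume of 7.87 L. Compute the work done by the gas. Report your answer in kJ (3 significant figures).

Isothermal: W = nRT ln(V₂/V₁) = P₁V₁ ln(V₂/V₁).
P₁V₁ = (686 kPa)(15.5 L) = 10633 J.
W = 10633 × ln(7.87/15.5) = 10633 × -0.6778
W_by_gas = -7207 J.

W ≈ -7.21 kJ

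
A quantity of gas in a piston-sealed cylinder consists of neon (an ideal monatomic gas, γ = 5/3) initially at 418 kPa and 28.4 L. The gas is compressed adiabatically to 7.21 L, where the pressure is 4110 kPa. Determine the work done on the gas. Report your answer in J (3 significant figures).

W ≈ 26600 J

Adiabatic: W = (P₁V₁ − P₂V₂)/(γ − 1) with γ = 5/3.
P₁V₁ = 11871 J, P₂V₂ = 29633 J.
W = (11871 − 29633) / 0.6667 = -26643 J.
Work on gas = −W_by = 26643 J.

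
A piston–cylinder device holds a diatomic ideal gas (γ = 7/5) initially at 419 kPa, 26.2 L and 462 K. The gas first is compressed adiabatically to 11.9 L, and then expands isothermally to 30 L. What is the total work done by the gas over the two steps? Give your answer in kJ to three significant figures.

Step 1 (adiabatic): W = (P₁V₁ − P₂V₂)/(γ−1) = (10978 − 15053)/0.4 = -10187 J.
After step 1: P = 1265 kPa, V = 11.9 L, T = 633.5 K.
Step 2 (isothermal): W = P₁V₁ ln(V₂/V₁) = (15053) ln(30/11.9) = 13919 J.
W_total = -10187 + 13919 = 3731 J.

W_total ≈ 3.73 kJ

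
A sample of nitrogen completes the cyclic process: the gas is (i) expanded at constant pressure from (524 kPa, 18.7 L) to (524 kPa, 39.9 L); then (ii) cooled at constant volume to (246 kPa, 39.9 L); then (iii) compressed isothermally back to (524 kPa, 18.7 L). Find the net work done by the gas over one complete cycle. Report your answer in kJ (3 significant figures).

Leg (i): W = PΔV = (524)(39.9 − 18.7) = 11109 J.
Leg (ii): W = 0.
Leg (iii): W = PᵢVᵢ ln(V_f/Vᵢ) = (9815) ln(18.7/39.9) = -7439 J.
W_net = 11109 − 7439 = 3670 J.

W_net ≈ 3.67 kJ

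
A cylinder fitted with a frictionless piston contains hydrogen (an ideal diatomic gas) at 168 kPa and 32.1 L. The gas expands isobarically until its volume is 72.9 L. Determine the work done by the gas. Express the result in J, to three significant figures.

W ≈ 6850 J

Isobaric: W = P ΔV.
W = (168 kPa)(72.9 − 32.1 L) = (168)(40.8) = 6854 J.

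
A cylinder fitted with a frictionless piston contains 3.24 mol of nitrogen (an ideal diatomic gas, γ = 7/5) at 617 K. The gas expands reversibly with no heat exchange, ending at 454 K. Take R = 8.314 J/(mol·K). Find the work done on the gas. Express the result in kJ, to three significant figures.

W ≈ -11.0 kJ

Adiabatic ⇒ Q = 0, so W_by = −ΔU = nCᵥ(T₁ − T₂).
Cᵥ = 5R/2 = 20.79 J/(mol·K).
W = (3.24)(20.79)(617 − 454) = 10977 J.
Work on gas = −W_by = -10977 J.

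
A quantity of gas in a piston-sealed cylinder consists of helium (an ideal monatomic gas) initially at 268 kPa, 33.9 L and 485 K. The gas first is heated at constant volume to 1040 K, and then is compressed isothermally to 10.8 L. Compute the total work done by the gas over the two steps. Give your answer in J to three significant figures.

W_total ≈ -22300 J

Step 1 (isochoric): W = 0 (constant volume).
After step 1: P = 574.7 kPa (V unchanged).
Step 2 (isothermal): W = P₁V₁ ln(V₂/V₁) = (19482) ln(10.8/33.9) = -22284 J.
W_total = 0 − 22284 = -22284 J.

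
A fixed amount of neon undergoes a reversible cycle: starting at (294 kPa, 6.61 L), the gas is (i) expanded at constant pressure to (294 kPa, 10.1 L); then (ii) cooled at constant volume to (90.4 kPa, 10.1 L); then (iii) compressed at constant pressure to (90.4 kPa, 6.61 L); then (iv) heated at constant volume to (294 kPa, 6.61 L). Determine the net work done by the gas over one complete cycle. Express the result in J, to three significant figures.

Constant-volume legs do no work.
W(i) = (294)(10.1 − 6.61) = 1026 J; W(iii) = (90.4)(6.61 − 10.1) = -315.5 J.
W_net = 1026 − 315.5 = 710.6 J (the clockwise enclosed area).

W_net ≈ 711 J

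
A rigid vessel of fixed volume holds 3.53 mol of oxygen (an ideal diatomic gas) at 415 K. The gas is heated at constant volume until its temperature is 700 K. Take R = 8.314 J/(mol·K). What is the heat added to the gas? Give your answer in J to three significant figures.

Q ≈ 20900 J

Constant volume ⇒ W = 0, so Q = ΔU = nCᵥΔT with Cᵥ = 5R/2 = 20.79 J/(mol·K).
ΔU = (3.53)(20.79)(700 − 415) = 20911 J.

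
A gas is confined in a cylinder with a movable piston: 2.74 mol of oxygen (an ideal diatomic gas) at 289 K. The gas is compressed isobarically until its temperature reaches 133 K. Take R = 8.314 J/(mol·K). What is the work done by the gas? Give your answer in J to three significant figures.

W ≈ -3550 J

Isobaric: W = P ΔV = nR ΔT.
W = (2.74)(8.314)(133 − 289) = -3554 J.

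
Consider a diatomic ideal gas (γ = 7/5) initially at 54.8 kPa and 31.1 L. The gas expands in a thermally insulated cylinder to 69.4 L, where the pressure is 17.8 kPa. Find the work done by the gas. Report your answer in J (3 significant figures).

Adiabatic: W = (P₁V₁ − P₂V₂)/(γ − 1) with γ = 7/5.
P₁V₁ = 1704 J, P₂V₂ = 1235 J.
W = (1704 − 1235) / 0.4 = 1172 J.

W ≈ 1170 J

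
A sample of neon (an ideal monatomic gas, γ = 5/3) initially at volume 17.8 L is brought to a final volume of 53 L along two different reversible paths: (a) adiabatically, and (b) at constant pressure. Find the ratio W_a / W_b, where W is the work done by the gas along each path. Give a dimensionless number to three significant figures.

Path (a) adiabatic: W = P₁V₁(1 − (V₁/V₂)^(γ−1))/(γ−1) → W_a/(P₁V₁) = 0.7753.
Path (b) isobaric: W = P₁(V₂ − V₁) → W_b/(P₁V₁) = 1.978.
W_a / W_b = 0.7753 / 1.978 = 0.392.

W_a / W_b ≈ 0.392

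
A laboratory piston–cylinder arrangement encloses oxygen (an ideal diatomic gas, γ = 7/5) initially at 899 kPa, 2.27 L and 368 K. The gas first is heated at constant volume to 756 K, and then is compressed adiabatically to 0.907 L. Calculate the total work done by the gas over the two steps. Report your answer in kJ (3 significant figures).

Step 1 (isochoric): W = 0 (constant volume).
After step 1: P = 1847 kPa (V unchanged).
Step 2 (adiabatic): W = (P₁V₁ − P₂V₂)/(γ−1) = (4192 − 6051)/0.4 = -4647 J.
W_total = 0 − 4647 = -4647 J.

W_total ≈ -4.65 kJ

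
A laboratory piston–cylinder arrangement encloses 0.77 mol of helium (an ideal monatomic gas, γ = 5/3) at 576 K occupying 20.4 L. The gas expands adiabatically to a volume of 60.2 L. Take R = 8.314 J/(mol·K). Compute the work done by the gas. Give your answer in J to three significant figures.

W ≈ 2840 J

Adiabatic: TV^(γ−1) = const with γ = 5/3.
T₂ = T₁ (V₁/V₂)^(γ−1) = 576 × (20.4/60.2)^0.667 = 576 × 0.4861 = 280 K.
W_by = nCᵥ(T₁ − T₂) = (0.77)(12.47)(576 − 280) = 2843 J.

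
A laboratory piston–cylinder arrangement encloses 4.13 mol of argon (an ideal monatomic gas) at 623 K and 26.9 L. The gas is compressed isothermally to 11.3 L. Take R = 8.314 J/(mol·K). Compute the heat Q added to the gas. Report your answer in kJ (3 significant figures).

Q ≈ -18.6 kJ

Isothermal ⇒ ΔU = 0, so Q = W = nRT ln(V₂/V₁).
Q = (4.13)(8.314)(623) ln(11.3/26.9) = 21392 × -0.8673 = -18554 J.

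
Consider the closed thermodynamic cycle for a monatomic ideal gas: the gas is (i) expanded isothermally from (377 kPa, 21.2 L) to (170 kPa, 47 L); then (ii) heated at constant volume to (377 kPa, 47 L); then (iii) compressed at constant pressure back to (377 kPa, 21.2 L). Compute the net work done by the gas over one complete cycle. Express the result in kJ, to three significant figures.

W_net ≈ -3.36 kJ

Leg (i): W = PᵢVᵢ ln(V_f/Vᵢ) = (7992) ln(47/21.2) = 6363 J.
Leg (ii): W = 0.
Leg (iii): W = PΔV = (377)(21.2 − 47) = -9727 J.
W_net = 6363 − 9727 = -3363 J.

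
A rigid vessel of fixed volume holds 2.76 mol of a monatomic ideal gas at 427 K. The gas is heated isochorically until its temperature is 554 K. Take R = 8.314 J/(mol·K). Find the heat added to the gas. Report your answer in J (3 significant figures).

Q ≈ 4370 J

Constant volume ⇒ W = 0, so Q = ΔU = nCᵥΔT with Cᵥ = 3R/2 = 12.47 J/(mol·K).
ΔU = (2.76)(12.47)(554 − 427) = 4371 J.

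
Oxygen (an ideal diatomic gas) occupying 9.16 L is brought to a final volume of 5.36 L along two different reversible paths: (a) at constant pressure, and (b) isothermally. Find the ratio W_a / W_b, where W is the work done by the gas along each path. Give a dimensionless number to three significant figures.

Path (a) isobaric: W = P₁(V₂ − V₁) → W_a/(P₁V₁) = -0.4148.
Path (b) isothermal: W = P₁V₁ ln(V₂/V₁) → W_b/(P₁V₁) = -0.5359.
W_a / W_b = -0.4148 / -0.5359 = 0.7741.

W_a / W_b ≈ 0.774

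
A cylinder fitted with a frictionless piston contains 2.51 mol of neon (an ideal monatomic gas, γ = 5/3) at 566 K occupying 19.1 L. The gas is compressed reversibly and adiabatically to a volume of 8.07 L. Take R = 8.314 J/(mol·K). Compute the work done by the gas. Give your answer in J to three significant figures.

W ≈ -13700 J

Adiabatic: TV^(γ−1) = const with γ = 5/3.
T₂ = T₁ (V₁/V₂)^(γ−1) = 566 × (19.1/8.07)^0.667 = 566 × 1.776 = 1005 K.
W_by = nCᵥ(T₁ − T₂) = (2.51)(12.47)(566 − 1005) = -13748 J.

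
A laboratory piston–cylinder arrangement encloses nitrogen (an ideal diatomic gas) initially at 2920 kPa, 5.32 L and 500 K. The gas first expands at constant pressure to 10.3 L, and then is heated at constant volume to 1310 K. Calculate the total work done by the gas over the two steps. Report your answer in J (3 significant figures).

W_total ≈ 14500 J

Step 1 (isobaric): W = PΔV = (2920 kPa)(10.3 − 5.32 L) = 14542 J.
Step 2 (isochoric): W = 0 (constant volume).
W_total = 14542 + 0 = 14542 J.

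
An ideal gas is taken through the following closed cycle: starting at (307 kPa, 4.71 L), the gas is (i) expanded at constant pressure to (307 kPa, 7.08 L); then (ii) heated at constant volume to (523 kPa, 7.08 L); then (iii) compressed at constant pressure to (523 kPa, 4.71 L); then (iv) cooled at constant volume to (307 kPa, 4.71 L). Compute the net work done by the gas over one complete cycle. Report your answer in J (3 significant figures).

W_net ≈ -512 J

Constant-volume legs do no work.
W(i) = (307)(7.08 − 4.71) = 727.6 J; W(iii) = (523)(4.71 − 7.08) = -1240 J.
W_net = 727.6 − 1240 = -511.9 J (the counter-clockwise enclosed area).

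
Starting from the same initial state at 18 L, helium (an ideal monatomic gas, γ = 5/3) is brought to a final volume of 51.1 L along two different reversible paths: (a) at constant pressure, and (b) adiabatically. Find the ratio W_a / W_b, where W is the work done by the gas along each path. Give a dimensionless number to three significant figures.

W_a / W_b ≈ 2.45

Path (a) isobaric: W = P₁(V₂ − V₁) → W_a/(P₁V₁) = 1.839.
Path (b) adiabatic: W = P₁V₁(1 − (V₁/V₂)^(γ−1))/(γ−1) → W_b/(P₁V₁) = 0.7518.
W_a / W_b = 1.839 / 0.7518 = 2.446.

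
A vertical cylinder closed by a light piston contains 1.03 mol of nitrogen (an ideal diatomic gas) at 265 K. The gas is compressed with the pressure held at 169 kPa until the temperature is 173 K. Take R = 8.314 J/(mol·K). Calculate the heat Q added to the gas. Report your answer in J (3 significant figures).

Q ≈ -2760 J

Isobaric: W = nRΔT = (1.03)(8.314)(-92) = -787.8 J.
ΔU = nCᵥΔT with Cᵥ = 5R/2: ΔU = (1.03)(20.79)(-92) = -1970 J.
Q = ΔU + W = -1970 − 787.8 = -2757 J.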